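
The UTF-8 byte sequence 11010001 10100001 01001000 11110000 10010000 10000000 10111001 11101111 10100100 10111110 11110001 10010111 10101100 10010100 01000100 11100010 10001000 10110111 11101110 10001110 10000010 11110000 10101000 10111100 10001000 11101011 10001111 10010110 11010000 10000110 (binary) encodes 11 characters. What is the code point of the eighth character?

Offset 0: leading byte 0xD1 = 11010001 → 2-byte char #1 = D1 A1.
Offset 2: leading byte 0x48 = 01001000 → 1-byte char #2 = 48.
Offset 3: leading byte 0xF0 = 11110000 → 4-byte char #3 = F0 90 80 B9.
Offset 7: leading byte 0xEF = 11101111 → 3-byte char #4 = EF A4 BE.
Offset 10: leading byte 0xF1 = 11110001 → 4-byte char #5 = F1 97 AC 94.
Offset 14: leading byte 0x44 = 01000100 → 1-byte char #6 = 44.
Offset 15: leading byte 0xE2 = 11100010 → 3-byte char #7 = E2 88 B7.
Offset 18: leading byte 0xEE = 11101110 → 3-byte char #8 = EE 8E 82.
Leading byte 0xEE = 11101110 matches 1110xxxx → 3-byte sequence.
Byte 1: 0xEE = 11101110, payload 1110 (4 bits).
Byte 2: 0x8E = 10001110 (10xxxxxx ✓), payload 001110.
Byte 3: 0x82 = 10000010 (10xxxxxx ✓), payload 000010.
Concatenate: 1110001110000010 = 0xE382 (16 bits → U+E382).

U+E382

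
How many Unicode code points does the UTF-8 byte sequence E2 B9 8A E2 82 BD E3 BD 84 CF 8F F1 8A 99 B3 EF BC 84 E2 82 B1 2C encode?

Byte at offset 0: 0xE2 = 11100010 → 3-byte char (#1). Advance 3.
Byte at offset 3: 0xE2 = 11100010 → 3-byte char (#2). Advance 3.
Byte at offset 6: 0xE3 = 11100011 → 3-byte char (#3). Advance 3.
Byte at offset 9: 0xCF = 11001111 → 2-byte char (#4). Advance 2.
Byte at offset 11: 0xF1 = 11110001 → 4-byte char (#5). Advance 4.
Byte at offset 15: 0xEF = 11101111 → 3-byte char (#6). Advance 3.
Byte at offset 18: 0xE2 = 11100010 → 3-byte char (#7). Advance 3.
Byte at offset 21: 0x2C = 00101100 → 1-byte char (#8). Advance 1.
Reached end at offset 22 after 8 code points.

8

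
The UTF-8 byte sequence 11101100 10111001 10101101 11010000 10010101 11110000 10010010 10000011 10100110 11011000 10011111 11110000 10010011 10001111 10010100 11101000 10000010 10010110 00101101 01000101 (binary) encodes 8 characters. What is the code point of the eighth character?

Offset 0: leading byte 0xEC = 11101100 → 3-byte char #1 = EC B9 AD.
Offset 3: leading byte 0xD0 = 11010000 → 2-byte char #2 = D0 95.
Offset 5: leading byte 0xF0 = 11110000 → 4-byte char #3 = F0 92 83 A6.
Offset 9: leading byte 0xD8 = 11011000 → 2-byte char #4 = D8 9F.
Offset 11: leading byte 0xF0 = 11110000 → 4-byte char #5 = F0 93 8F 94.
Offset 15: leading byte 0xE8 = 11101000 → 3-byte char #6 = E8 82 96.
Offset 18: leading byte 0x2D = 00101101 → 1-byte char #7 = 2D.
Offset 19: leading byte 0x45 = 01000101 → 1-byte char #8 = 45.
Leading byte 0x45 = 01000101 matches 0xxxxxxx → 1-byte sequence.
Byte 1: 0x45 = 01000101, payload 1000101 (7 bits).
Concatenate: 1000101 = 0x45 (7 bits → U+0045).

U+0045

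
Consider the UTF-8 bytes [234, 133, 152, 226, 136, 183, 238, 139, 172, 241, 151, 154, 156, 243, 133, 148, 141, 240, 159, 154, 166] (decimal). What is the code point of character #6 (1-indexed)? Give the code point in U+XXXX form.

U+1F6A6

Offset 0: leading byte 0xEA = 11101010 → 3-byte char #1 = EA 85 98.
Offset 3: leading byte 0xE2 = 11100010 → 3-byte char #2 = E2 88 B7.
Offset 6: leading byte 0xEE = 11101110 → 3-byte char #3 = EE 8B AC.
Offset 9: leading byte 0xF1 = 11110001 → 4-byte char #4 = F1 97 9A 9C.
Offset 13: leading byte 0xF3 = 11110011 → 4-byte char #5 = F3 85 94 8D.
Offset 17: leading byte 0xF0 = 11110000 → 4-byte char #6 = F0 9F 9A A6.
Leading byte 0xF0 = 11110000 matches 11110xxx → 4-byte sequence.
Byte 1: 0xF0 = 11110000, payload 000 (3 bits).
Byte 2: 0x9F = 10011111 (10xxxxxx ✓), payload 011111.
Byte 3: 0x9A = 10011010 (10xxxxxx ✓), payload 011010.
Byte 4: 0xA6 = 10100110 (10xxxxxx ✓), payload 100110.
Concatenate: 000011111011010100110 = 0x1F6A6 (21 bits → U+1F6A6).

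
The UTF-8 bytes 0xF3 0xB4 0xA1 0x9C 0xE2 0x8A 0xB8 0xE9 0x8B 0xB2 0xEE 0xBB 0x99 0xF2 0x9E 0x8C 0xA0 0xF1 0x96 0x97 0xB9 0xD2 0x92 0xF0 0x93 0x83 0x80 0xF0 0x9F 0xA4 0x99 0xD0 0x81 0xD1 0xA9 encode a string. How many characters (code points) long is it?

11

Byte at offset 0: 0xF3 = 11110011 → 4-byte char (#1). Advance 4.
Byte at offset 4: 0xE2 = 11100010 → 3-byte char (#2). Advance 3.
Byte at offset 7: 0xE9 = 11101001 → 3-byte char (#3). Advance 3.
Byte at offset 10: 0xEE = 11101110 → 3-byte char (#4). Advance 3.
Byte at offset 13: 0xF2 = 11110010 → 4-byte char (#5). Advance 4.
Byte at offset 17: 0xF1 = 11110001 → 4-byte char (#6). Advance 4.
Byte at offset 21: 0xD2 = 11010010 → 2-byte char (#7). Advance 2.
Byte at offset 23: 0xF0 = 11110000 → 4-byte char (#8). Advance 4.
Byte at offset 27: 0xF0 = 11110000 → 4-byte char (#9). Advance 4.
Byte at offset 31: 0xD0 = 11010000 → 2-byte char (#10). Advance 2.
Byte at offset 33: 0xD1 = 11010001 → 2-byte char (#11). Advance 2.
Reached end at offset 35 after 11 code points.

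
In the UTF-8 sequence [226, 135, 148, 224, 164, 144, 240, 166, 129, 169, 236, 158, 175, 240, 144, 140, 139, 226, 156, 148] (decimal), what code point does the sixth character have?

Offset 0: leading byte 0xE2 = 11100010 → 3-byte char #1 = E2 87 94.
Offset 3: leading byte 0xE0 = 11100000 → 3-byte char #2 = E0 A4 90.
Offset 6: leading byte 0xF0 = 11110000 → 4-byte char #3 = F0 A6 81 A9.
Offset 10: leading byte 0xEC = 11101100 → 3-byte char #4 = EC 9E AF.
Offset 13: leading byte 0xF0 = 11110000 → 4-byte char #5 = F0 90 8C 8B.
Offset 17: leading byte 0xE2 = 11100010 → 3-byte char #6 = E2 9C 94.
Leading byte 0xE2 = 11100010 matches 1110xxxx → 3-byte sequence.
Byte 1: 0xE2 = 11100010, payload 0010 (4 bits).
Byte 2: 0x9C = 10011100 (10xxxxxx ✓), payload 011100.
Byte 3: 0x94 = 10010100 (10xxxxxx ✓), payload 010100.
Concatenate: 0010011100010100 = 0x2714 (16 bits → U+2714).

U+2714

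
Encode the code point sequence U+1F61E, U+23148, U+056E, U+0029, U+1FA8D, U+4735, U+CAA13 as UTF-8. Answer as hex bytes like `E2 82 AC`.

F0 9F 98 9E F0 A3 85 88 D5 AE 29 F0 9F AA 8D E4 9C B5 F3 8A A8 93

U+1F61E: 4-byte form → F0 9F 98 9E.
U+23148: 4-byte form → F0 A3 85 88.
U+056E: 2-byte form → D5 AE.
U+0029: 1-byte form → 29.
U+1FA8D: 4-byte form → F0 9F AA 8D.
U+4735: 3-byte form → E4 9C B5.
U+CAA13: 4-byte form → F3 8A A8 93.
Concatenated (22 bytes): F0 9F 98 9E F0 A3 85 88 D5 AE 29 F0 9F AA 8D E4 9C B5 F3 8A A8 93.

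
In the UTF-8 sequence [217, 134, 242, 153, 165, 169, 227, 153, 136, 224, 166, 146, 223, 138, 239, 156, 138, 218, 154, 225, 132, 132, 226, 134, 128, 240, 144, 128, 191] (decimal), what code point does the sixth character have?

Offset 0: leading byte 0xD9 = 11011001 → 2-byte char #1 = D9 86.
Offset 2: leading byte 0xF2 = 11110010 → 4-byte char #2 = F2 99 A5 A9.
Offset 6: leading byte 0xE3 = 11100011 → 3-byte char #3 = E3 99 88.
Offset 9: leading byte 0xE0 = 11100000 → 3-byte char #4 = E0 A6 92.
Offset 12: leading byte 0xDF = 11011111 → 2-byte char #5 = DF 8A.
Offset 14: leading byte 0xEF = 11101111 → 3-byte char #6 = EF 9C 8A.
Leading byte 0xEF = 11101111 matches 1110xxxx → 3-byte sequence.
Byte 1: 0xEF = 11101111, payload 1111 (4 bits).
Byte 2: 0x9C = 10011100 (10xxxxxx ✓), payload 011100.
Byte 3: 0x8A = 10001010 (10xxxxxx ✓), payload 001010.
Concatenate: 1111011100001010 = 0xF70A (16 bits → U+F70A).

U+F70A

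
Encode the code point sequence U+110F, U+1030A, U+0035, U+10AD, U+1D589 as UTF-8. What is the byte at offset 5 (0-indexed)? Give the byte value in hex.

0x8C

U+110F → 3-byte form E1 84 8F at offsets 0–2.
U+1030A → 4-byte form F0 90 8C 8A at offsets 3–6.
Offset 5 falls in char 2's range; it's byte 3 of F0 90 8C 8A = 0x8C.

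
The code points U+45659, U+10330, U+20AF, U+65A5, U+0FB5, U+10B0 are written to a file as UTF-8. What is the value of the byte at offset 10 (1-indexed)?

1-indexed offset 10 is 0-indexed offset 9.
U+45659 → 4-byte form F1 85 99 99 at offsets 0–3.
U+10330 → 4-byte form F0 90 8C B0 at offsets 4–7.
U+20AF → 3-byte form E2 82 AF at offsets 8–10.
Offset 9 falls in char 3's range; it's byte 2 of E2 82 AF = 0x82.

0x82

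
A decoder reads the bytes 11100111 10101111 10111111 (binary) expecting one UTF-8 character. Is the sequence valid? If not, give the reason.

Leading byte 0xE7 = 11100111 → 3-byte form.
Continuation bytes 0xAF=10101111, 0xBF=10111111 all match 10xxxxxx.
Decoded value 0x7BFF is ≥ 0x800 (shortest form) and not a surrogate.

valid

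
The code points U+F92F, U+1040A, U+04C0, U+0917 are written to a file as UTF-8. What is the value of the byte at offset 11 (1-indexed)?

0xA4

1-indexed offset 11 is 0-indexed offset 10.
U+F92F → 3-byte form EF A4 AF at offsets 0–2.
U+1040A → 4-byte form F0 90 90 8A at offsets 3–6.
U+04C0 → 2-byte form D3 80 at offsets 7–8.
U+0917 → 3-byte form E0 A4 97 at offsets 9–11.
Offset 10 falls in char 4's range; it's byte 2 of E0 A4 97 = 0xA4.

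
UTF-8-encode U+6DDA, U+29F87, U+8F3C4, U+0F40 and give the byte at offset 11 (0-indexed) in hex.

0xE0

U+6DDA → 3-byte form E6 B7 9A at offsets 0–2.
U+29F87 → 4-byte form F0 A9 BE 87 at offsets 3–6.
U+8F3C4 → 4-byte form F2 8F 8F 84 at offsets 7–10.
U+0F40 → 3-byte form E0 BD 80 at offsets 11–13.
Offset 11 falls in char 4's range; it's byte 1 of E0 BD 80 = 0xE0.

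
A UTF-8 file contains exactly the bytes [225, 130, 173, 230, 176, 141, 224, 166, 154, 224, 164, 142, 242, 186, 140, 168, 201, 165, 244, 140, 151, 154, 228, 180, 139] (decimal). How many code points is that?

8

Byte at offset 0: 0xE1 = 11100001 → 3-byte char (#1). Advance 3.
Byte at offset 3: 0xE6 = 11100110 → 3-byte char (#2). Advance 3.
Byte at offset 6: 0xE0 = 11100000 → 3-byte char (#3). Advance 3.
Byte at offset 9: 0xE0 = 11100000 → 3-byte char (#4). Advance 3.
Byte at offset 12: 0xF2 = 11110010 → 4-byte char (#5). Advance 4.
Byte at offset 16: 0xC9 = 11001001 → 2-byte char (#6). Advance 2.
Byte at offset 18: 0xF4 = 11110100 → 4-byte char (#7). Advance 4.
Byte at offset 22: 0xE4 = 11100100 → 3-byte char (#8). Advance 3.
Reached end at offset 25 after 8 code points.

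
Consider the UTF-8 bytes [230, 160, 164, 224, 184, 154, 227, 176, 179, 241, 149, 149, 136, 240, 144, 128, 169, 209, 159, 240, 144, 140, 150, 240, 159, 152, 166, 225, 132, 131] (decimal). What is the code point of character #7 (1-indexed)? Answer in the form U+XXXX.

Offset 0: leading byte 0xE6 = 11100110 → 3-byte char #1 = E6 A0 A4.
Offset 3: leading byte 0xE0 = 11100000 → 3-byte char #2 = E0 B8 9A.
Offset 6: leading byte 0xE3 = 11100011 → 3-byte char #3 = E3 B0 B3.
Offset 9: leading byte 0xF1 = 11110001 → 4-byte char #4 = F1 95 95 88.
Offset 13: leading byte 0xF0 = 11110000 → 4-byte char #5 = F0 90 80 A9.
Offset 17: leading byte 0xD1 = 11010001 → 2-byte char #6 = D1 9F.
Offset 19: leading byte 0xF0 = 11110000 → 4-byte char #7 = F0 90 8C 96.
Leading byte 0xF0 = 11110000 matches 11110xxx → 4-byte sequence.
Byte 1: 0xF0 = 11110000, payload 000 (3 bits).
Byte 2: 0x90 = 10010000 (10xxxxxx ✓), payload 010000.
Byte 3: 0x8C = 10001100 (10xxxxxx ✓), payload 001100.
Byte 4: 0x96 = 10010110 (10xxxxxx ✓), payload 010110.
Concatenate: 000010000001100010110 = 0x10316 (21 bits → U+10316).

U+10316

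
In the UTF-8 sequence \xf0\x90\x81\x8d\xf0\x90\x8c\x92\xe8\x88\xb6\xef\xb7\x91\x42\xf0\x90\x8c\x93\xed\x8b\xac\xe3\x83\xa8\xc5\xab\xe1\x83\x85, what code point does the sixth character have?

U+10313

Offset 0: leading byte 0xF0 = 11110000 → 4-byte char #1 = F0 90 81 8D.
Offset 4: leading byte 0xF0 = 11110000 → 4-byte char #2 = F0 90 8C 92.
Offset 8: leading byte 0xE8 = 11101000 → 3-byte char #3 = E8 88 B6.
Offset 11: leading byte 0xEF = 11101111 → 3-byte char #4 = EF B7 91.
Offset 14: leading byte 0x42 = 01000010 → 1-byte char #5 = 42.
Offset 15: leading byte 0xF0 = 11110000 → 4-byte char #6 = F0 90 8C 93.
Leading byte 0xF0 = 11110000 matches 11110xxx → 4-byte sequence.
Byte 1: 0xF0 = 11110000, payload 000 (3 bits).
Byte 2: 0x90 = 10010000 (10xxxxxx ✓), payload 010000.
Byte 3: 0x8C = 10001100 (10xxxxxx ✓), payload 001100.
Byte 4: 0x93 = 10010011 (10xxxxxx ✓), payload 010011.
Concatenate: 000010000001100010011 = 0x10313 (21 bits → U+10313).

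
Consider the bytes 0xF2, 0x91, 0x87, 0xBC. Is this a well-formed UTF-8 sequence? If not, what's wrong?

valid

Leading byte 0xF2 = 11110010 → 4-byte form.
Continuation bytes 0x91=10010001, 0x87=10000111, 0xBC=10111100 all match 10xxxxxx.
Decoded value 0x911FC is ≥ 0x10000 (shortest form) and not a surrogate.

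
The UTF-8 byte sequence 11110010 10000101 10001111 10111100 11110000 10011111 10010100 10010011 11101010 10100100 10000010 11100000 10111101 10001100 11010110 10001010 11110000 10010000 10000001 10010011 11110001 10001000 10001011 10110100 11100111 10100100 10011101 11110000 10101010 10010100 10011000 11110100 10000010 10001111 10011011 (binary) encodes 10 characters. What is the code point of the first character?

Offset 0: leading byte 0xF2 = 11110010 → 4-byte char #1 = F2 85 8F BC.
Leading byte 0xF2 = 11110010 matches 11110xxx → 4-byte sequence.
Byte 1: 0xF2 = 11110010, payload 010 (3 bits).
Byte 2: 0x85 = 10000101 (10xxxxxx ✓), payload 000101.
Byte 3: 0x8F = 10001111 (10xxxxxx ✓), payload 001111.
Byte 4: 0xBC = 10111100 (10xxxxxx ✓), payload 111100.
Concatenate: 010000101001111111100 = 0x853FC (21 bits → U+853FC).

U+853FC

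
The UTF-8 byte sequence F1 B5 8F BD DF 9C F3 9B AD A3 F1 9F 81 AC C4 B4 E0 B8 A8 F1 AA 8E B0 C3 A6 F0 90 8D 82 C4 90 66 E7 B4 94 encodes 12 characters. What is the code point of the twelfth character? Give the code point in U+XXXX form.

U+7D14

Offset 0: leading byte 0xF1 = 11110001 → 4-byte char #1 = F1 B5 8F BD.
Offset 4: leading byte 0xDF = 11011111 → 2-byte char #2 = DF 9C.
Offset 6: leading byte 0xF3 = 11110011 → 4-byte char #3 = F3 9B AD A3.
Offset 10: leading byte 0xF1 = 11110001 → 4-byte char #4 = F1 9F 81 AC.
Offset 14: leading byte 0xC4 = 11000100 → 2-byte char #5 = C4 B4.
Offset 16: leading byte 0xE0 = 11100000 → 3-byte char #6 = E0 B8 A8.
Offset 19: leading byte 0xF1 = 11110001 → 4-byte char #7 = F1 AA 8E B0.
Offset 23: leading byte 0xC3 = 11000011 → 2-byte char #8 = C3 A6.
Offset 25: leading byte 0xF0 = 11110000 → 4-byte char #9 = F0 90 8D 82.
Offset 29: leading byte 0xC4 = 11000100 → 2-byte char #10 = C4 90.
Offset 31: leading byte 0x66 = 01100110 → 1-byte char #11 = 66.
Offset 32: leading byte 0xE7 = 11100111 → 3-byte char #12 = E7 B4 94.
Leading byte 0xE7 = 11100111 matches 1110xxxx → 3-byte sequence.
Byte 1: 0xE7 = 11100111, payload 0111 (4 bits).
Byte 2: 0xB4 = 10110100 (10xxxxxx ✓), payload 110100.
Byte 3: 0x94 = 10010100 (10xxxxxx ✓), payload 010100.
Concatenate: 0111110100010100 = 0x7D14 (16 bits → U+7D14).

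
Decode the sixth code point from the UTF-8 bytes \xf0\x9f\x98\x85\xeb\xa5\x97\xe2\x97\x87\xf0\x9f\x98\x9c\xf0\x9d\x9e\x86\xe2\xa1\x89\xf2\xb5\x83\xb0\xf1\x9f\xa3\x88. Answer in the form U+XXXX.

U+2849

Offset 0: leading byte 0xF0 = 11110000 → 4-byte char #1 = F0 9F 98 85.
Offset 4: leading byte 0xEB = 11101011 → 3-byte char #2 = EB A5 97.
Offset 7: leading byte 0xE2 = 11100010 → 3-byte char #3 = E2 97 87.
Offset 10: leading byte 0xF0 = 11110000 → 4-byte char #4 = F0 9F 98 9C.
Offset 14: leading byte 0xF0 = 11110000 → 4-byte char #5 = F0 9D 9E 86.
Offset 18: leading byte 0xE2 = 11100010 → 3-byte char #6 = E2 A1 89.
Leading byte 0xE2 = 11100010 matches 1110xxxx → 3-byte sequence.
Byte 1: 0xE2 = 11100010, payload 0010 (4 bits).
Byte 2: 0xA1 = 10100001 (10xxxxxx ✓), payload 100001.
Byte 3: 0x89 = 10001001 (10xxxxxx ✓), payload 001001.
Concatenate: 0010100001001001 = 0x2849 (16 bits → U+2849).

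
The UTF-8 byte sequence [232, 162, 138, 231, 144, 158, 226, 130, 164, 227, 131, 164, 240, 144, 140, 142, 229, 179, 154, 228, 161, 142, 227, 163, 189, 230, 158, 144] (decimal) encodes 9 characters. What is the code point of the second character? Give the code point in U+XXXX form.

U+741E

Offset 0: leading byte 0xE8 = 11101000 → 3-byte char #1 = E8 A2 8A.
Offset 3: leading byte 0xE7 = 11100111 → 3-byte char #2 = E7 90 9E.
Leading byte 0xE7 = 11100111 matches 1110xxxx → 3-byte sequence.
Byte 1: 0xE7 = 11100111, payload 0111 (4 bits).
Byte 2: 0x90 = 10010000 (10xxxxxx ✓), payload 010000.
Byte 3: 0x9E = 10011110 (10xxxxxx ✓), payload 011110.
Concatenate: 0111010000011110 = 0x741E (16 bits → U+741E).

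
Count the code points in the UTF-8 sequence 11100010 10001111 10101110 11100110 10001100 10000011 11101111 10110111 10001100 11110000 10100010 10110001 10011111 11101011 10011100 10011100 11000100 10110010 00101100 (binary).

7

Byte at offset 0: 0xE2 = 11100010 → 3-byte char (#1). Advance 3.
Byte at offset 3: 0xE6 = 11100110 → 3-byte char (#2). Advance 3.
Byte at offset 6: 0xEF = 11101111 → 3-byte char (#3). Advance 3.
Byte at offset 9: 0xF0 = 11110000 → 4-byte char (#4). Advance 4.
Byte at offset 13: 0xEB = 11101011 → 3-byte char (#5). Advance 3.
Byte at offset 16: 0xC4 = 11000100 → 2-byte char (#6). Advance 2.
Byte at offset 18: 0x2C = 00101100 → 1-byte char (#7). Advance 1.
Reached end at offset 19 after 7 code points.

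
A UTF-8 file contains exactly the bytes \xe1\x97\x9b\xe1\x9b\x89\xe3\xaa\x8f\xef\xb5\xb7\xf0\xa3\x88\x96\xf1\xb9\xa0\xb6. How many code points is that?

Byte at offset 0: 0xE1 = 11100001 → 3-byte char (#1). Advance 3.
Byte at offset 3: 0xE1 = 11100001 → 3-byte char (#2). Advance 3.
Byte at offset 6: 0xE3 = 11100011 → 3-byte char (#3). Advance 3.
Byte at offset 9: 0xEF = 11101111 → 3-byte char (#4). Advance 3.
Byte at offset 12: 0xF0 = 11110000 → 4-byte char (#5). Advance 4.
Byte at offset 16: 0xF1 = 11110001 → 4-byte char (#6). Advance 4.
Reached end at offset 20 after 6 code points.

6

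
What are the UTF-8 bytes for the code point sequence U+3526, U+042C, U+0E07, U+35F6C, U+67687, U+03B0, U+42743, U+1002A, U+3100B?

E3 94 A6 D0 AC E0 B8 87 F0 B5 BD AC F1 A7 9A 87 CE B0 F1 82 9D 83 F0 90 80 AA F0 B1 80 8B

U+3526: 3-byte form → E3 94 A6.
U+042C: 2-byte form → D0 AC.
U+0E07: 3-byte form → E0 B8 87.
U+35F6C: 4-byte form → F0 B5 BD AC.
U+67687: 4-byte form → F1 A7 9A 87.
U+03B0: 2-byte form → CE B0.
U+42743: 4-byte form → F1 82 9D 83.
U+1002A: 4-byte form → F0 90 80 AA.
U+3100B: 4-byte form → F0 B1 80 8B.
Concatenated (30 bytes): E3 94 A6 D0 AC E0 B8 87 F0 B5 BD AC F1 A7 9A 87 CE B0 F1 82 9D 83 F0 90 80 AA F0 B1 80 8B.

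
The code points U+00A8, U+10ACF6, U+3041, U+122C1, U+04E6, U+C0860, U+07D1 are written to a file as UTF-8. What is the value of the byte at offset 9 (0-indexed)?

0xF0

U+00A8 → 2-byte form C2 A8 at offsets 0–1.
U+10ACF6 → 4-byte form F4 8A B3 B6 at offsets 2–5.
U+3041 → 3-byte form E3 81 81 at offsets 6–8.
U+122C1 → 4-byte form F0 92 8B 81 at offsets 9–12.
Offset 9 falls in char 4's range; it's byte 1 of F0 92 8B 81 = 0xF0.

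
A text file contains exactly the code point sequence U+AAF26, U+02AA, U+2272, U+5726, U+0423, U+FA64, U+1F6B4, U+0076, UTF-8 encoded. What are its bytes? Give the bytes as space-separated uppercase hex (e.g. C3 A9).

U+AAF26: 4-byte form → F2 AA BC A6.
U+02AA: 2-byte form → CA AA.
U+2272: 3-byte form → E2 89 B2.
U+5726: 3-byte form → E5 9C A6.
U+0423: 2-byte form → D0 A3.
U+FA64: 3-byte form → EF A9 A4.
U+1F6B4: 4-byte form → F0 9F 9A B4.
U+0076: 1-byte form → 76.
Concatenated (22 bytes): F2 AA BC A6 CA AA E2 89 B2 E5 9C A6 D0 A3 EF A9 A4 F0 9F 9A B4 76.

F2 AA BC A6 CA AA E2 89 B2 E5 9C A6 D0 A3 EF A9 A4 F0 9F 9A B4 76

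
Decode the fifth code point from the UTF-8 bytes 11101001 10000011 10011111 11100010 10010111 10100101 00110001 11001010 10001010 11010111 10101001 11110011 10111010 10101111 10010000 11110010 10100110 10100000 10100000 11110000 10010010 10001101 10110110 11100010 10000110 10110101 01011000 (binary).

Offset 0: leading byte 0xE9 = 11101001 → 3-byte char #1 = E9 83 9F.
Offset 3: leading byte 0xE2 = 11100010 → 3-byte char #2 = E2 97 A5.
Offset 6: leading byte 0x31 = 00110001 → 1-byte char #3 = 31.
Offset 7: leading byte 0xCA = 11001010 → 2-byte char #4 = CA 8A.
Offset 9: leading byte 0xD7 = 11010111 → 2-byte char #5 = D7 A9.
Leading byte 0xD7 = 11010111 matches 110xxxxx → 2-byte sequence.
Byte 1: 0xD7 = 11010111, payload 10111 (5 bits).
Byte 2: 0xA9 = 10101001 (10xxxxxx ✓), payload 101001.
Concatenate: 10111101001 = 0x5E9 (11 bits → U+05E9).

U+05E9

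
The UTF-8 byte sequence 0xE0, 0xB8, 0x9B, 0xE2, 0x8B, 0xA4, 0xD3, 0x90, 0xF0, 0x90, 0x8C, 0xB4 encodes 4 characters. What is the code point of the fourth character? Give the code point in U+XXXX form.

Offset 0: leading byte 0xE0 = 11100000 → 3-byte char #1 = E0 B8 9B.
Offset 3: leading byte 0xE2 = 11100010 → 3-byte char #2 = E2 8B A4.
Offset 6: leading byte 0xD3 = 11010011 → 2-byte char #3 = D3 90.
Offset 8: leading byte 0xF0 = 11110000 → 4-byte char #4 = F0 90 8C B4.
Leading byte 0xF0 = 11110000 matches 11110xxx → 4-byte sequence.
Byte 1: 0xF0 = 11110000, payload 000 (3 bits).
Byte 2: 0x90 = 10010000 (10xxxxxx ✓), payload 010000.
Byte 3: 0x8C = 10001100 (10xxxxxx ✓), payload 001100.
Byte 4: 0xB4 = 10110100 (10xxxxxx ✓), payload 110100.
Concatenate: 000010000001100110100 = 0x10334 (21 bits → U+10334).

U+10334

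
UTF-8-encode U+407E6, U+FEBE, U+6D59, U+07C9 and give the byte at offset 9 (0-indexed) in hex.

0x99

U+407E6 → 4-byte form F1 80 9F A6 at offsets 0–3.
U+FEBE → 3-byte form EF BA BE at offsets 4–6.
U+6D59 → 3-byte form E6 B5 99 at offsets 7–9.
Offset 9 falls in char 3's range; it's byte 3 of E6 B5 99 = 0x99.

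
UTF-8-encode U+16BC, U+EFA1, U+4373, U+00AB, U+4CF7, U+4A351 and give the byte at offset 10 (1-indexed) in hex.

1-indexed offset 10 is 0-indexed offset 9.
U+16BC → 3-byte form E1 9A BC at offsets 0–2.
U+EFA1 → 3-byte form EE BE A1 at offsets 3–5.
U+4373 → 3-byte form E4 8D B3 at offsets 6–8.
U+00AB → 2-byte form C2 AB at offsets 9–10.
Offset 9 falls in char 4's range; it's byte 1 of C2 AB = 0xC2.

0xC2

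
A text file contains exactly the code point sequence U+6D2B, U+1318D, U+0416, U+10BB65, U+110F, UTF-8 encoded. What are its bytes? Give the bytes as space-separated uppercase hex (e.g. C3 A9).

E6 B4 AB F0 93 86 8D D0 96 F4 8B AD A5 E1 84 8F

U+6D2B: 3-byte form → E6 B4 AB.
U+1318D: 4-byte form → F0 93 86 8D.
U+0416: 2-byte form → D0 96.
U+10BB65: 4-byte form → F4 8B AD A5.
U+110F: 3-byte form → E1 84 8F.
Concatenated (16 bytes): E6 B4 AB F0 93 86 8D D0 96 F4 8B AD A5 E1 84 8F.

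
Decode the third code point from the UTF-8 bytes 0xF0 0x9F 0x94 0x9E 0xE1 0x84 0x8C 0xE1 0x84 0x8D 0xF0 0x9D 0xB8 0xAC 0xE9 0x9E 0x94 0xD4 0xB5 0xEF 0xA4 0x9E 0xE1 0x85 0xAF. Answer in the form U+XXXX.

U+110D

Offset 0: leading byte 0xF0 = 11110000 → 4-byte char #1 = F0 9F 94 9E.
Offset 4: leading byte 0xE1 = 11100001 → 3-byte char #2 = E1 84 8C.
Offset 7: leading byte 0xE1 = 11100001 → 3-byte char #3 = E1 84 8D.
Leading byte 0xE1 = 11100001 matches 1110xxxx → 3-byte sequence.
Byte 1: 0xE1 = 11100001, payload 0001 (4 bits).
Byte 2: 0x84 = 10000100 (10xxxxxx ✓), payload 000100.
Byte 3: 0x8D = 10001101 (10xxxxxx ✓), payload 001101.
Concatenate: 0001000100001101 = 0x110D (16 bits → U+110D).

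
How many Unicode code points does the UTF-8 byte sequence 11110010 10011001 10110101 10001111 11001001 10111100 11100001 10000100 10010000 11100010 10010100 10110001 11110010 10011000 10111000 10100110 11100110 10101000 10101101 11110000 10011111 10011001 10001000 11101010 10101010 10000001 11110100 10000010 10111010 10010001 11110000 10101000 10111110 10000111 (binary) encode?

10

Byte at offset 0: 0xF2 = 11110010 → 4-byte char (#1). Advance 4.
Byte at offset 4: 0xC9 = 11001001 → 2-byte char (#2). Advance 2.
Byte at offset 6: 0xE1 = 11100001 → 3-byte char (#3). Advance 3.
Byte at offset 9: 0xE2 = 11100010 → 3-byte char (#4). Advance 3.
Byte at offset 12: 0xF2 = 11110010 → 4-byte char (#5). Advance 4.
Byte at offset 16: 0xE6 = 11100110 → 3-byte char (#6). Advance 3.
Byte at offset 19: 0xF0 = 11110000 → 4-byte char (#7). Advance 4.
Byte at offset 23: 0xEA = 11101010 → 3-byte char (#8). Advance 3.
Byte at offset 26: 0xF4 = 11110100 → 4-byte char (#9). Advance 4.
Byte at offset 30: 0xF0 = 11110000 → 4-byte char (#10). Advance 4.
Reached end at offset 34 after 10 code points.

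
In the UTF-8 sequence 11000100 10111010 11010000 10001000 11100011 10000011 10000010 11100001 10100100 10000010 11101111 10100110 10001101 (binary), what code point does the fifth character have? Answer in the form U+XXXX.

Offset 0: leading byte 0xC4 = 11000100 → 2-byte char #1 = C4 BA.
Offset 2: leading byte 0xD0 = 11010000 → 2-byte char #2 = D0 88.
Offset 4: leading byte 0xE3 = 11100011 → 3-byte char #3 = E3 83 82.
Offset 7: leading byte 0xE1 = 11100001 → 3-byte char #4 = E1 A4 82.
Offset 10: leading byte 0xEF = 11101111 → 3-byte char #5 = EF A6 8D.
Leading byte 0xEF = 11101111 matches 1110xxxx → 3-byte sequence.
Byte 1: 0xEF = 11101111, payload 1111 (4 bits).
Byte 2: 0xA6 = 10100110 (10xxxxxx ✓), payload 100110.
Byte 3: 0x8D = 10001101 (10xxxxxx ✓), payload 001101.
Concatenate: 1111100110001101 = 0xF98D (16 bits → U+F98D).

U+F98D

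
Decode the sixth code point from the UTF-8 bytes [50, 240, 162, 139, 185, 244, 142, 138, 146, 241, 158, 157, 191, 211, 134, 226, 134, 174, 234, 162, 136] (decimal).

Offset 0: leading byte 0x32 = 00110010 → 1-byte char #1 = 32.
Offset 1: leading byte 0xF0 = 11110000 → 4-byte char #2 = F0 A2 8B B9.
Offset 5: leading byte 0xF4 = 11110100 → 4-byte char #3 = F4 8E 8A 92.
Offset 9: leading byte 0xF1 = 11110001 → 4-byte char #4 = F1 9E 9D BF.
Offset 13: leading byte 0xD3 = 11010011 → 2-byte char #5 = D3 86.
Offset 15: leading byte 0xE2 = 11100010 → 3-byte char #6 = E2 86 AE.
Leading byte 0xE2 = 11100010 matches 1110xxxx → 3-byte sequence.
Byte 1: 0xE2 = 11100010, payload 0010 (4 bits).
Byte 2: 0x86 = 10000110 (10xxxxxx ✓), payload 000110.
Byte 3: 0xAE = 10101110 (10xxxxxx ✓), payload 101110.
Concatenate: 0010000110101110 = 0x21AE (16 bits → U+21AE).

U+21AE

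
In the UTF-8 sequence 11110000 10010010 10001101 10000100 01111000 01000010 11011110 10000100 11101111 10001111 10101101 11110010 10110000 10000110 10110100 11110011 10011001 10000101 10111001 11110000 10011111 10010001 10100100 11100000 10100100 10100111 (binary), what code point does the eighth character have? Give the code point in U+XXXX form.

Offset 0: leading byte 0xF0 = 11110000 → 4-byte char #1 = F0 92 8D 84.
Offset 4: leading byte 0x78 = 01111000 → 1-byte char #2 = 78.
Offset 5: leading byte 0x42 = 01000010 → 1-byte char #3 = 42.
Offset 6: leading byte 0xDE = 11011110 → 2-byte char #4 = DE 84.
Offset 8: leading byte 0xEF = 11101111 → 3-byte char #5 = EF 8F AD.
Offset 11: leading byte 0xF2 = 11110010 → 4-byte char #6 = F2 B0 86 B4.
Offset 15: leading byte 0xF3 = 11110011 → 4-byte char #7 = F3 99 85 B9.
Offset 19: leading byte 0xF0 = 11110000 → 4-byte char #8 = F0 9F 91 A4.
Leading byte 0xF0 = 11110000 matches 11110xxx → 4-byte sequence.
Byte 1: 0xF0 = 11110000, payload 000 (3 bits).
Byte 2: 0x9F = 10011111 (10xxxxxx ✓), payload 011111.
Byte 3: 0x91 = 10010001 (10xxxxxx ✓), payload 010001.
Byte 4: 0xA4 = 10100100 (10xxxxxx ✓), payload 100100.
Concatenate: 000011111010001100100 = 0x1F464 (21 bits → U+1F464).

U+1F464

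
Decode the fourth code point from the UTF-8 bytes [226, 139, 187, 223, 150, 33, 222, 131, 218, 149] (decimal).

Offset 0: leading byte 0xE2 = 11100010 → 3-byte char #1 = E2 8B BB.
Offset 3: leading byte 0xDF = 11011111 → 2-byte char #2 = DF 96.
Offset 5: leading byte 0x21 = 00100001 → 1-byte char #3 = 21.
Offset 6: leading byte 0xDE = 11011110 → 2-byte char #4 = DE 83.
Leading byte 0xDE = 11011110 matches 110xxxxx → 2-byte sequence.
Byte 1: 0xDE = 11011110, payload 11110 (5 bits).
Byte 2: 0x83 = 10000011 (10xxxxxx ✓), payload 000011.
Concatenate: 11110000011 = 0x783 (11 bits → U+0783).

U+0783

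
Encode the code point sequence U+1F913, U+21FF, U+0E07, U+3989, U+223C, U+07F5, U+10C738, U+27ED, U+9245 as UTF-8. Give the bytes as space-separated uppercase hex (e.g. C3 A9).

F0 9F A4 93 E2 87 BF E0 B8 87 E3 A6 89 E2 88 BC DF B5 F4 8C 9C B8 E2 9F AD E9 89 85

U+1F913: 4-byte form → F0 9F A4 93.
U+21FF: 3-byte form → E2 87 BF.
U+0E07: 3-byte form → E0 B8 87.
U+3989: 3-byte form → E3 A6 89.
U+223C: 3-byte form → E2 88 BC.
U+07F5: 2-byte form → DF B5.
U+10C738: 4-byte form → F4 8C 9C B8.
U+27ED: 3-byte form → E2 9F AD.
U+9245: 3-byte form → E9 89 85.
Concatenated (28 bytes): F0 9F A4 93 E2 87 BF E0 B8 87 E3 A6 89 E2 88 BC DF B5 F4 8C 9C B8 E2 9F AD E9 89 85.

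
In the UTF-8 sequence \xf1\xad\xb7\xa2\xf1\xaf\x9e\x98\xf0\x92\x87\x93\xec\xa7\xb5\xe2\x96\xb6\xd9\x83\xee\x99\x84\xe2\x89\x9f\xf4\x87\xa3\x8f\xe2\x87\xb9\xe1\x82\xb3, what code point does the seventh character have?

U+E644

Offset 0: leading byte 0xF1 = 11110001 → 4-byte char #1 = F1 AD B7 A2.
Offset 4: leading byte 0xF1 = 11110001 → 4-byte char #2 = F1 AF 9E 98.
Offset 8: leading byte 0xF0 = 11110000 → 4-byte char #3 = F0 92 87 93.
Offset 12: leading byte 0xEC = 11101100 → 3-byte char #4 = EC A7 B5.
Offset 15: leading byte 0xE2 = 11100010 → 3-byte char #5 = E2 96 B6.
Offset 18: leading byte 0xD9 = 11011001 → 2-byte char #6 = D9 83.
Offset 20: leading byte 0xEE = 11101110 → 3-byte char #7 = EE 99 84.
Leading byte 0xEE = 11101110 matches 1110xxxx → 3-byte sequence.
Byte 1: 0xEE = 11101110, payload 1110 (4 bits).
Byte 2: 0x99 = 10011001 (10xxxxxx ✓), payload 011001.
Byte 3: 0x84 = 10000100 (10xxxxxx ✓), payload 000100.
Concatenate: 1110011001000100 = 0xE644 (16 bits → U+E644).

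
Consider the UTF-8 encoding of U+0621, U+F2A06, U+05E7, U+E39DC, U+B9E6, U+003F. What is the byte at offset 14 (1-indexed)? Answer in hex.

0xA7

1-indexed offset 14 is 0-indexed offset 13.
U+0621 → 2-byte form D8 A1 at offsets 0–1.
U+F2A06 → 4-byte form F3 B2 A8 86 at offsets 2–5.
U+05E7 → 2-byte form D7 A7 at offsets 6–7.
U+E39DC → 4-byte form F3 A3 A7 9C at offsets 8–11.
U+B9E6 → 3-byte form EB A7 A6 at offsets 12–14.
Offset 13 falls in char 5's range; it's byte 2 of EB A7 A6 = 0xA7.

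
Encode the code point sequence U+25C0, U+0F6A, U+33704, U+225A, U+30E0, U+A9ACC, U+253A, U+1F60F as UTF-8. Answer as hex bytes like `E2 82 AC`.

U+25C0: 3-byte form → E2 97 80.
U+0F6A: 3-byte form → E0 BD AA.
U+33704: 4-byte form → F0 B3 9C 84.
U+225A: 3-byte form → E2 89 9A.
U+30E0: 3-byte form → E3 83 A0.
U+A9ACC: 4-byte form → F2 A9 AB 8C.
U+253A: 3-byte form → E2 94 BA.
U+1F60F: 4-byte form → F0 9F 98 8F.
Concatenated (27 bytes): E2 97 80 E0 BD AA F0 B3 9C 84 E2 89 9A E3 83 A0 F2 A9 AB 8C E2 94 BA F0 9F 98 8F.

E2 97 80 E0 BD AA F0 B3 9C 84 E2 89 9A E3 83 A0 F2 A9 AB 8C E2 94 BA F0 9F 98 8F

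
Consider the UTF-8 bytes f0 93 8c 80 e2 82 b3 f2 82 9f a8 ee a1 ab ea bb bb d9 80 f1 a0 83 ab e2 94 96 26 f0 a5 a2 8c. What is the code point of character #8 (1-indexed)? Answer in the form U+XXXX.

U+2516

Offset 0: leading byte 0xF0 = 11110000 → 4-byte char #1 = F0 93 8C 80.
Offset 4: leading byte 0xE2 = 11100010 → 3-byte char #2 = E2 82 B3.
Offset 7: leading byte 0xF2 = 11110010 → 4-byte char #3 = F2 82 9F A8.
Offset 11: leading byte 0xEE = 11101110 → 3-byte char #4 = EE A1 AB.
Offset 14: leading byte 0xEA = 11101010 → 3-byte char #5 = EA BB BB.
Offset 17: leading byte 0xD9 = 11011001 → 2-byte char #6 = D9 80.
Offset 19: leading byte 0xF1 = 11110001 → 4-byte char #7 = F1 A0 83 AB.
Offset 23: leading byte 0xE2 = 11100010 → 3-byte char #8 = E2 94 96.
Leading byte 0xE2 = 11100010 matches 1110xxxx → 3-byte sequence.
Byte 1: 0xE2 = 11100010, payload 0010 (4 bits).
Byte 2: 0x94 = 10010100 (10xxxxxx ✓), payload 010100.
Byte 3: 0x96 = 10010110 (10xxxxxx ✓), payload 010110.
Concatenate: 0010010100010110 = 0x2516 (16 bits → U+2516).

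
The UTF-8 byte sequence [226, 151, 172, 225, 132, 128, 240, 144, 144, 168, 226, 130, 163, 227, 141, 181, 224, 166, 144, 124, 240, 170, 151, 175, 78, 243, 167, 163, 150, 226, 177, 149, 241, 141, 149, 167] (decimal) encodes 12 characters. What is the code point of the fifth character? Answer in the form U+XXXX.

U+3375

Offset 0: leading byte 0xE2 = 11100010 → 3-byte char #1 = E2 97 AC.
Offset 3: leading byte 0xE1 = 11100001 → 3-byte char #2 = E1 84 80.
Offset 6: leading byte 0xF0 = 11110000 → 4-byte char #3 = F0 90 90 A8.
Offset 10: leading byte 0xE2 = 11100010 → 3-byte char #4 = E2 82 A3.
Offset 13: leading byte 0xE3 = 11100011 → 3-byte char #5 = E3 8D B5.
Leading byte 0xE3 = 11100011 matches 1110xxxx → 3-byte sequence.
Byte 1: 0xE3 = 11100011, payload 0011 (4 bits).
Byte 2: 0x8D = 10001101 (10xxxxxx ✓), payload 001101.
Byte 3: 0xB5 = 10110101 (10xxxxxx ✓), payload 110101.
Concatenate: 0011001101110101 = 0x3375 (16 bits → U+3375).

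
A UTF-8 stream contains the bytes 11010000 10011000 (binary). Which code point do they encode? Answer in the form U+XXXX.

Leading byte 0xD0 = 11010000 matches 110xxxxx → 2-byte sequence.
Byte 1: 0xD0 = 11010000, payload 10000 (5 bits).
Byte 2: 0x98 = 10011000 (10xxxxxx ✓), payload 011000.
Concatenate: 10000011000 = 0x418 (11 bits → U+0418).

U+0418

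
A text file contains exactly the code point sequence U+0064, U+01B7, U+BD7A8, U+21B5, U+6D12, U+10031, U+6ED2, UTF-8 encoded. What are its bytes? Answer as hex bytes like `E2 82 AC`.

U+0064: 1-byte form → 64.
U+01B7: 2-byte form → C6 B7.
U+BD7A8: 4-byte form → F2 BD 9E A8.
U+21B5: 3-byte form → E2 86 B5.
U+6D12: 3-byte form → E6 B4 92.
U+10031: 4-byte form → F0 90 80 B1.
U+6ED2: 3-byte form → E6 BB 92.
Concatenated (20 bytes): 64 C6 B7 F2 BD 9E A8 E2 86 B5 E6 B4 92 F0 90 80 B1 E6 BB 92.

64 C6 B7 F2 BD 9E A8 E2 86 B5 E6 B4 92 F0 90 80 B1 E6 BB 92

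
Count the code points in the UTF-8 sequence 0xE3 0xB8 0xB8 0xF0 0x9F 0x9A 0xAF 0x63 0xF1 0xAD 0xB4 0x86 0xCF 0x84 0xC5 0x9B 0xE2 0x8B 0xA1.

7

Byte at offset 0: 0xE3 = 11100011 → 3-byte char (#1). Advance 3.
Byte at offset 3: 0xF0 = 11110000 → 4-byte char (#2). Advance 4.
Byte at offset 7: 0x63 = 01100011 → 1-byte char (#3). Advance 1.
Byte at offset 8: 0xF1 = 11110001 → 4-byte char (#4). Advance 4.
Byte at offset 12: 0xCF = 11001111 → 2-byte char (#5). Advance 2.
Byte at offset 14: 0xC5 = 11000101 → 2-byte char (#6). Advance 2.
Byte at offset 16: 0xE2 = 11100010 → 3-byte char (#7). Advance 3.
Reached end at offset 19 after 7 code points.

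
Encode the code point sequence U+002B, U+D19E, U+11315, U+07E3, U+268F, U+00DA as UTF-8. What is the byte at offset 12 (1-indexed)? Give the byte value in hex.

0x9A

1-indexed offset 12 is 0-indexed offset 11.
U+002B → 1-byte form 2B at offsets 0–0.
U+D19E → 3-byte form ED 86 9E at offsets 1–3.
U+11315 → 4-byte form F0 91 8C 95 at offsets 4–7.
U+07E3 → 2-byte form DF A3 at offsets 8–9.
U+268F → 3-byte form E2 9A 8F at offsets 10–12.
Offset 11 falls in char 5's range; it's byte 2 of E2 9A 8F = 0x9A.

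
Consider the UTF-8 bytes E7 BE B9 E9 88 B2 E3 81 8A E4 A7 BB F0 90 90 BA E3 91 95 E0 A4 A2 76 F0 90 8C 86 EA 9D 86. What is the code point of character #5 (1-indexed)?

Offset 0: leading byte 0xE7 = 11100111 → 3-byte char #1 = E7 BE B9.
Offset 3: leading byte 0xE9 = 11101001 → 3-byte char #2 = E9 88 B2.
Offset 6: leading byte 0xE3 = 11100011 → 3-byte char #3 = E3 81 8A.
Offset 9: leading byte 0xE4 = 11100100 → 3-byte char #4 = E4 A7 BB.
Offset 12: leading byte 0xF0 = 11110000 → 4-byte char #5 = F0 90 90 BA.
Leading byte 0xF0 = 11110000 matches 11110xxx → 4-byte sequence.
Byte 1: 0xF0 = 11110000, payload 000 (3 bits).
Byte 2: 0x90 = 10010000 (10xxxxxx ✓), payload 010000.
Byte 3: 0x90 = 10010000 (10xxxxxx ✓), payload 010000.
Byte 4: 0xBA = 10111010 (10xxxxxx ✓), payload 111010.
Concatenate: 000010000010000111010 = 0x1043A (21 bits → U+1043A).

U+1043A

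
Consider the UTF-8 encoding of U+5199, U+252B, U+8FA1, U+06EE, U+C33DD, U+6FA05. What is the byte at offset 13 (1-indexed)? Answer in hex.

0x83

1-indexed offset 13 is 0-indexed offset 12.
U+5199 → 3-byte form E5 86 99 at offsets 0–2.
U+252B → 3-byte form E2 94 AB at offsets 3–5.
U+8FA1 → 3-byte form E8 BE A1 at offsets 6–8.
U+06EE → 2-byte form DB AE at offsets 9–10.
U+C33DD → 4-byte form F3 83 8F 9D at offsets 11–14.
Offset 12 falls in char 5's range; it's byte 2 of F3 83 8F 9D = 0x83.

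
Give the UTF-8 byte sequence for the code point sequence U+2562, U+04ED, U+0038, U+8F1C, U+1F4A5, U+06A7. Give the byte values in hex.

E2 95 A2 D3 AD 38 E8 BC 9C F0 9F 92 A5 DA A7

U+2562: 3-byte form → E2 95 A2.
U+04ED: 2-byte form → D3 AD.
U+0038: 1-byte form → 38.
U+8F1C: 3-byte form → E8 BC 9C.
U+1F4A5: 4-byte form → F0 9F 92 A5.
U+06A7: 2-byte form → DA A7.
Concatenated (15 bytes): E2 95 A2 D3 AD 38 E8 BC 9C F0 9F 92 A5 DA A7.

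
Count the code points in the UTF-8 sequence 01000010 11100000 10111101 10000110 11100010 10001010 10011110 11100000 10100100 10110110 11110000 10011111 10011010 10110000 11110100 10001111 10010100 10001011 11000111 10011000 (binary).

7

Byte at offset 0: 0x42 = 01000010 → 1-byte char (#1). Advance 1.
Byte at offset 1: 0xE0 = 11100000 → 3-byte char (#2). Advance 3.
Byte at offset 4: 0xE2 = 11100010 → 3-byte char (#3). Advance 3.
Byte at offset 7: 0xE0 = 11100000 → 3-byte char (#4). Advance 3.
Byte at offset 10: 0xF0 = 11110000 → 4-byte char (#5). Advance 4.
Byte at offset 14: 0xF4 = 11110100 → 4-byte char (#6). Advance 4.
Byte at offset 18: 0xC7 = 11000111 → 2-byte char (#7). Advance 2.
Reached end at offset 20 after 7 code points.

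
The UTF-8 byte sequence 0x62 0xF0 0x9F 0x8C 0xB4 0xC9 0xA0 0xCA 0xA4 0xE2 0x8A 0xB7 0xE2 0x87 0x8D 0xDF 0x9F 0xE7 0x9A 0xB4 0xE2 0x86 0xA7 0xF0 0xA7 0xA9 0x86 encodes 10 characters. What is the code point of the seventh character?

Offset 0: leading byte 0x62 = 01100010 → 1-byte char #1 = 62.
Offset 1: leading byte 0xF0 = 11110000 → 4-byte char #2 = F0 9F 8C B4.
Offset 5: leading byte 0xC9 = 11001001 → 2-byte char #3 = C9 A0.
Offset 7: leading byte 0xCA = 11001010 → 2-byte char #4 = CA A4.
Offset 9: leading byte 0xE2 = 11100010 → 3-byte char #5 = E2 8A B7.
Offset 12: leading byte 0xE2 = 11100010 → 3-byte char #6 = E2 87 8D.
Offset 15: leading byte 0xDF = 11011111 → 2-byte char #7 = DF 9F.
Leading byte 0xDF = 11011111 matches 110xxxxx → 2-byte sequence.
Byte 1: 0xDF = 11011111, payload 11111 (5 bits).
Byte 2: 0x9F = 10011111 (10xxxxxx ✓), payload 011111.
Concatenate: 11111011111 = 0x7DF (11 bits → U+07DF).

U+07DF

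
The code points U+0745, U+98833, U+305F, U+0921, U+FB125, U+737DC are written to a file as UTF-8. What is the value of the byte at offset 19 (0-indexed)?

0x9C

U+0745 → 2-byte form DD 85 at offsets 0–1.
U+98833 → 4-byte form F2 98 A0 B3 at offsets 2–5.
U+305F → 3-byte form E3 81 9F at offsets 6–8.
U+0921 → 3-byte form E0 A4 A1 at offsets 9–11.
U+FB125 → 4-byte form F3 BB 84 A5 at offsets 12–15.
U+737DC → 4-byte form F1 B3 9F 9C at offsets 16–19.
Offset 19 falls in char 6's range; it's byte 4 of F1 B3 9F 9C = 0x9C.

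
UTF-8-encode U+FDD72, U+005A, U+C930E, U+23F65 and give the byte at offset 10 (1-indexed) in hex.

0xF0

1-indexed offset 10 is 0-indexed offset 9.
U+FDD72 → 4-byte form F3 BD B5 B2 at offsets 0–3.
U+005A → 1-byte form 5A at offsets 4–4.
U+C930E → 4-byte form F3 89 8C 8E at offsets 5–8.
U+23F65 → 4-byte form F0 A3 BD A5 at offsets 9–12.
Offset 9 falls in char 4's range; it's byte 1 of F0 A3 BD A5 = 0xF0.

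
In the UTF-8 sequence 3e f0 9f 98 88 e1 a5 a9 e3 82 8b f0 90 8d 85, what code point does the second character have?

Offset 0: leading byte 0x3E = 00111110 → 1-byte char #1 = 3E.
Offset 1: leading byte 0xF0 = 11110000 → 4-byte char #2 = F0 9F 98 88.
Leading byte 0xF0 = 11110000 matches 11110xxx → 4-byte sequence.
Byte 1: 0xF0 = 11110000, payload 000 (3 bits).
Byte 2: 0x9F = 10011111 (10xxxxxx ✓), payload 011111.
Byte 3: 0x98 = 10011000 (10xxxxxx ✓), payload 011000.
Byte 4: 0x88 = 10001000 (10xxxxxx ✓), payload 001000.
Concatenate: 000011111011000001000 = 0x1F608 (21 bits → U+1F608).

U+1F608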